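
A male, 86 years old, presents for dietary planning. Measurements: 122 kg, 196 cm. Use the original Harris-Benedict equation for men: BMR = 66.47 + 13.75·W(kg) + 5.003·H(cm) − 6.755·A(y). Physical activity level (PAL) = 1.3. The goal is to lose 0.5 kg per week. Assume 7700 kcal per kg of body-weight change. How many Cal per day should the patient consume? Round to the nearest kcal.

Harris-Benedict: BMR = 66.47 + 13.75(122) + 5.003(196) − 6.755(86) = 2143.628 kcal/day.
TEE = 2143.628 × 1.3 = 2786.7164 kcal/day.
Required daily deficit = 0.5 × 7700 ÷ 7 = 550 kcal/day.
Target intake = 2786.7164 − 550 = 2236.7164 kcal/day.

2237 Cal per day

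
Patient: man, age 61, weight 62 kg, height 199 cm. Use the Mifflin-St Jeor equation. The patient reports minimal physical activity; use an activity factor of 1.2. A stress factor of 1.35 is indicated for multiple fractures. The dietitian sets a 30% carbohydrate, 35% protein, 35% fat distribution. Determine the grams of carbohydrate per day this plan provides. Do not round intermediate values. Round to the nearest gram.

Mifflin-St Jeor (male): BMR = 10(62) + 6.25(199) − 5(61) + 5 = 620 + 1243.75 − 305 + 5 = 1563.75 kcal/day.
TEE = 1563.75 × 1.2 = 1876.5 kcal/day.
With stress factor 1.35: 1876.5 × 1.35 = 2533.275 kcal/day.
Carbohydrate energy = 30% × 2533.275 = 759.9825 kcal.
Carbohydrate = 759.9825 ÷ 4 kcal/g = 189.9956 g.

190 g/day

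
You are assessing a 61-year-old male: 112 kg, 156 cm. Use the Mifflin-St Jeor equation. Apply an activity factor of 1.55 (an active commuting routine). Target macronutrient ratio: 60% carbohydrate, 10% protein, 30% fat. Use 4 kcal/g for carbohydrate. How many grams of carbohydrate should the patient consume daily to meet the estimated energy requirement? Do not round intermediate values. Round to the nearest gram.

417 g/day

Mifflin-St Jeor (male): BMR = 10(112) + 6.25(156) − 5(61) + 5 = 1120 + 975 − 305 + 5 = 1795 kcal/day.
TEE = 1795 × 1.55 = 2782.25 kcal/day.
Carbohydrate energy = 60% × 2782.25 = 1669.35 kcal.
Carbohydrate = 1669.35 ÷ 4 kcal/g = 417.3375 g.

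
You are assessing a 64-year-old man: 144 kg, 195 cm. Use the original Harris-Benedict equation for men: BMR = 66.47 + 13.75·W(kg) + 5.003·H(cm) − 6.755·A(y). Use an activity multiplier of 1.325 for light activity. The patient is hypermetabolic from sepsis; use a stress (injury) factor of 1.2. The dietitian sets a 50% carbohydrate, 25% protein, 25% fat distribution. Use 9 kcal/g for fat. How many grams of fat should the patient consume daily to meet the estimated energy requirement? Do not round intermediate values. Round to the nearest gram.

Harris-Benedict: BMR = 66.47 + 13.75(144) + 5.003(195) − 6.755(64) = 2589.735 kcal/day.
TEE = 2589.735 × 1.325 = 3431.3989 kcal/day.
With stress factor 1.2: 3431.3989 × 1.2 = 4117.6787 kcal/day.
Fat energy = 25% × 4117.6787 = 1029.4197 kcal.
Fat = 1029.4197 ÷ 9 kcal/g = 114.38 g.

114 g/day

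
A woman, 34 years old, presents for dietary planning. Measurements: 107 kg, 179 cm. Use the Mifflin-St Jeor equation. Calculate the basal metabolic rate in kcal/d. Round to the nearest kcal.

1858 kcal/d

Mifflin-St Jeor (female): BMR = 10(107) + 6.25(179) − 5(34) − 161 = 1070 + 1118.75 − 170 − 161 = 1857.75 kcal/day.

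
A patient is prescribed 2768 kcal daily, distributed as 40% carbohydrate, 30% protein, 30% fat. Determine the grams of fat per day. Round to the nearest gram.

Fat energy = 30% × 2768 = 830.4 kcal.
At 9 kcal/g: 830.4 ÷ 9 = 92.2667 g.

92 g/day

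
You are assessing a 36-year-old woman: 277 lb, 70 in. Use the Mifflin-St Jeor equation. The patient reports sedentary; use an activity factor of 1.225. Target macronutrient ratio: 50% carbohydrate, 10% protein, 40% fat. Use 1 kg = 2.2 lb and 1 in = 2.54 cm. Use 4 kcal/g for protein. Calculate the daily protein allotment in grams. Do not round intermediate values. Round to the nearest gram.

62 g/day

Convert to metric: weight = 277 ÷ 2.2 = 125.9091 kg; height = 70 × 2.54 = 177.8 cm.
Mifflin-St Jeor (female): BMR = 10(125.9091) + 6.25(177.8) − 5(36) − 161 = 1259.0909 + 1111.25 − 180 − 161 = 2029.3409 kcal/day.
TEE = 2029.3409 × 1.225 = 2485.9426 kcal/day.
Protein energy = 10% × 2485.9426 = 248.5943 kcal.
Protein = 248.5943 ÷ 4 kcal/g = 62.1486 g.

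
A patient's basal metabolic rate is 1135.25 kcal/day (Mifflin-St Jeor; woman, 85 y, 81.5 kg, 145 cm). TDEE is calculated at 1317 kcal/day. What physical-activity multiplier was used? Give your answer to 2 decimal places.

1.16

Activity factor = TEE ÷ BMR = 1317 ÷ 1135.25 = 1.16.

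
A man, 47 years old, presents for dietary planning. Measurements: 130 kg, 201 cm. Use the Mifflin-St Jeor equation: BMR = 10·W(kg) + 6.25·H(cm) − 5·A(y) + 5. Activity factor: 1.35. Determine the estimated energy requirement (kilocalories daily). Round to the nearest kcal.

Mifflin-St Jeor (male): BMR = 10(130) + 6.25(201) − 5(47) + 5 = 1300 + 1256.25 − 235 + 5 = 2326.25 kcal/day.
TEE = BMR × activity factor = 2326.25 × 1.35 = 3140.4375 kcal/day.

3140 kilocalories daily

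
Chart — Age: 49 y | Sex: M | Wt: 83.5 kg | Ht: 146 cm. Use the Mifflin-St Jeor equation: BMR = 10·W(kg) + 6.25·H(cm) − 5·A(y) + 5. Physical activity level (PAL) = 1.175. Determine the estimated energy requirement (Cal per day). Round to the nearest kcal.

1771 Cal per day

Mifflin-St Jeor (male): BMR = 10(83.5) + 6.25(146) − 5(49) + 5 = 835 + 912.5 − 245 + 5 = 1507.5 kcal/day.
TEE = BMR × activity factor = 1507.5 × 1.175 = 1771.3125 kcal/day.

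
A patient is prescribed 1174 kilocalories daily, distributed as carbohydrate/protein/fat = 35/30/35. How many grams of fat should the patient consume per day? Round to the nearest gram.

Fat energy = 35% × 1174 = 410.9 kcal.
At 9 kcal/g: 410.9 ÷ 9 = 45.6556 g.

46 g/day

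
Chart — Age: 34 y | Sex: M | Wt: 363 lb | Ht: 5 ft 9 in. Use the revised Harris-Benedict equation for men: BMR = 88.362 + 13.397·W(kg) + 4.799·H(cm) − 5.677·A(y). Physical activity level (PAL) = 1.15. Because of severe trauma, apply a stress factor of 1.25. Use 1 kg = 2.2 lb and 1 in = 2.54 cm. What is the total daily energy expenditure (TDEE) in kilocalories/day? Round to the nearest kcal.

Convert to metric: weight = 363 ÷ 2.2 = 165 kg; height = (5×12 + 9) × 2.54 = 69 × 2.54 = 175.26 cm.
Harris-Benedict: BMR = 88.362 + 13.397(165) + 4.799(175.26) − 5.677(34) = 2946.9217 kcal/day.
TEE = BMR × activity factor = 2946.9217 × 1.15 = 3388.96 kcal/day.
Apply stress factor: 3388.96 × 1.25 = 4236.2 kcal/day.

4236 kilocalories/day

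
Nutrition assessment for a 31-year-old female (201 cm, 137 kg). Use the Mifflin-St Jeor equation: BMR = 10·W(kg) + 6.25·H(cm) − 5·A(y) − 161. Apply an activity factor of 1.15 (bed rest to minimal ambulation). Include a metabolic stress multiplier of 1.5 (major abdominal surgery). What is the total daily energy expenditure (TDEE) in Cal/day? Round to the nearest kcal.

Mifflin-St Jeor (female): BMR = 10(137) + 6.25(201) − 5(31) − 161 = 1370 + 1256.25 − 155 − 161 = 2310.25 kcal/day.
TEE = BMR × activity factor = 2310.25 × 1.15 = 2656.7875 kcal/day.
Apply stress factor: 2656.7875 × 1.5 = 3985.1813 kcal/day.

3985 Cal/day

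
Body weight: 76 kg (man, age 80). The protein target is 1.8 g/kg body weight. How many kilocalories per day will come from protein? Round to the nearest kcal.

Protein = 1.8 g/kg × 76 kg = 136.8 g/day.
Protein energy = 136.8 g × 4 kcal/g = 547.2 kcal/day.

547 kcal/day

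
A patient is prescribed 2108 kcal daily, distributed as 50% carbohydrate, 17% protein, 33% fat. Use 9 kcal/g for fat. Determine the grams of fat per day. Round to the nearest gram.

Fat energy = 33% × 2108 = 695.64 kcal.
At 9 kcal/g: 695.64 ÷ 9 = 77.2933 g.

77 g/day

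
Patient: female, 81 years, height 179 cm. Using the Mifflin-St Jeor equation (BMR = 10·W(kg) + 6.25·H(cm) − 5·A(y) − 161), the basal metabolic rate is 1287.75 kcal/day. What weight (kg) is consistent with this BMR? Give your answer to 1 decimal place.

1287.75 = 10·W + 6.25(179) − 5(81) − 161
10·W = 1287.75 − 552.75 = 735, so W = 73.5 kg.

73.5 kg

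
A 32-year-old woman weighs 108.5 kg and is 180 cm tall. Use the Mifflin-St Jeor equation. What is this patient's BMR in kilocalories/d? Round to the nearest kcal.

1889 kilocalories/d

Mifflin-St Jeor (female): BMR = 10(108.5) + 6.25(180) − 5(32) − 161 = 1085 + 1125 − 160 − 161 = 1889 kcal/day.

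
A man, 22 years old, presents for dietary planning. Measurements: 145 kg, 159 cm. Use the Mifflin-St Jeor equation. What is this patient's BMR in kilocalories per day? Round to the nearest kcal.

2339 kilocalories per day

Mifflin-St Jeor (male): BMR = 10(145) + 6.25(159) − 5(22) + 5 = 1450 + 993.75 − 110 + 5 = 2338.75 kcal/day.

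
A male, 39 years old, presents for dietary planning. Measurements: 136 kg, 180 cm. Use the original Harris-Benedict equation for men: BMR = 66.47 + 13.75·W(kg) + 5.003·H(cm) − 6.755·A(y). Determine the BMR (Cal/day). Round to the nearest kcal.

2574 Cal/day

Harris-Benedict: BMR = 66.47 + 13.75(136) + 5.003(180) − 6.755(39) = 2573.565 kcal/day.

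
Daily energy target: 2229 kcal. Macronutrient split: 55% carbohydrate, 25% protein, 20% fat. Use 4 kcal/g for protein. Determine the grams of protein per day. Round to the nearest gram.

139 g/day

Protein energy = 25% × 2229 = 557.25 kcal.
At 4 kcal/g: 557.25 ÷ 4 = 139.3125 g.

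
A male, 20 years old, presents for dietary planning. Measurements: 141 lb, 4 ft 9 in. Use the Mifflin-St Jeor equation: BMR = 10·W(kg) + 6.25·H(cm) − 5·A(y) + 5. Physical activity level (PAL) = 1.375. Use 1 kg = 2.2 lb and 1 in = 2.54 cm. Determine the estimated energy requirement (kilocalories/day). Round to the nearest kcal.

Convert to metric: weight = 141 ÷ 2.2 = 64.0909 kg; height = (4×12 + 9) × 2.54 = 57 × 2.54 = 144.78 cm.
Mifflin-St Jeor (male): BMR = 10(64.0909) + 6.25(144.78) − 5(20) + 5 = 640.9091 + 904.875 − 100 + 5 = 1450.7841 kcal/day.
TEE = BMR × activity factor = 1450.7841 × 1.375 = 1994.8281 kcal/day.

1995 kilocalories/day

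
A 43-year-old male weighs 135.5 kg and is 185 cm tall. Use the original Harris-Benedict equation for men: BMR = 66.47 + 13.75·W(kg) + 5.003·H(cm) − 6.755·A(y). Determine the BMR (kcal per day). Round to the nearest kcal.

Harris-Benedict: BMR = 66.47 + 13.75(135.5) + 5.003(185) − 6.755(43) = 2564.685 kcal/day.

2565 kcal per day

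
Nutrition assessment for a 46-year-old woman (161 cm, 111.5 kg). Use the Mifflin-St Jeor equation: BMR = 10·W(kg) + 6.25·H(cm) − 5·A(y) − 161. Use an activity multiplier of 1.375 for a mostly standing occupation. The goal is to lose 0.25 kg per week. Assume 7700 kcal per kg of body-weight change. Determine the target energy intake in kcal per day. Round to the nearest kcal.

Mifflin-St Jeor (female): BMR = 10(111.5) + 6.25(161) − 5(46) − 161 = 1115 + 1006.25 − 230 − 161 = 1730.25 kcal/day.
TEE = 1730.25 × 1.375 = 2379.0938 kcal/day.
Required daily deficit = 0.25 × 7700 ÷ 7 = 275 kcal/day.
Target intake = 2379.0938 − 275 = 2104.0938 kcal/day.

2104 kcal per day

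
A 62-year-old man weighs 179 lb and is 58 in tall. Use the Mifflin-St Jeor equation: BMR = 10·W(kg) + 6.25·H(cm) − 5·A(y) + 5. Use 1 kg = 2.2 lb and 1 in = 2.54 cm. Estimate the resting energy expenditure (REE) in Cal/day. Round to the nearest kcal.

Convert to metric: weight = 179 ÷ 2.2 = 81.3636 kg; height = 58 × 2.54 = 147.32 cm.
Mifflin-St Jeor (male): BMR = 10(81.3636) + 6.25(147.32) − 5(62) + 5 = 813.6364 + 920.75 − 310 + 5 = 1429.3864 kcal/day.

1429 Cal/day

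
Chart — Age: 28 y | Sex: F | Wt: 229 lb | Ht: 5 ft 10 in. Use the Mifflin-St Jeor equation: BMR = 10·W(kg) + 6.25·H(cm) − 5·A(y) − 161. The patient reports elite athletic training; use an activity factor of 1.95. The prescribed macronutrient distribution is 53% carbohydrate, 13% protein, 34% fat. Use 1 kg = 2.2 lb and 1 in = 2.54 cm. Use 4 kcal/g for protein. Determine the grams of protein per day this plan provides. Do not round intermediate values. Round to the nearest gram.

Convert to metric: weight = 229 ÷ 2.2 = 104.0909 kg; height = (5×12 + 10) × 2.54 = 70 × 2.54 = 177.8 cm.
Mifflin-St Jeor (female): BMR = 10(104.0909) + 6.25(177.8) − 5(28) − 161 = 1040.9091 + 1111.25 − 140 − 161 = 1851.1591 kcal/day.
TEE = 1851.1591 × 1.95 = 3609.7602 kcal/day.
Protein energy = 13% × 3609.7602 = 469.2688 kcal.
Protein = 469.2688 ÷ 4 kcal/g = 117.3172 g.

117 g/day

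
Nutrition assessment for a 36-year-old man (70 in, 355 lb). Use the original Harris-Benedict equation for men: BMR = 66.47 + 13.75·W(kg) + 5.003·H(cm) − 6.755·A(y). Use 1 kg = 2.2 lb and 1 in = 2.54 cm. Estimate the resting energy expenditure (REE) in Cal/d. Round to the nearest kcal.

Convert to metric: weight = 355 ÷ 2.2 = 161.3636 kg; height = 70 × 2.54 = 177.8 cm.
Harris-Benedict: BMR = 66.47 + 13.75(161.3636) + 5.003(177.8) − 6.755(36) = 2931.5734 kcal/day.

2932 Cal/d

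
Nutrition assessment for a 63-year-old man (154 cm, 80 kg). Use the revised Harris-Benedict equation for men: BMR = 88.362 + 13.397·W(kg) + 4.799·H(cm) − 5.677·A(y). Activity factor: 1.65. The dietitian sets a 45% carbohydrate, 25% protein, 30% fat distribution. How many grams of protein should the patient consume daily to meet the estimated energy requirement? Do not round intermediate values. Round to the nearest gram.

159 g/day

Harris-Benedict: BMR = 88.362 + 13.397(80) + 4.799(154) − 5.677(63) = 1541.517 kcal/day.
TEE = 1541.517 × 1.65 = 2543.5031 kcal/day.
Protein energy = 25% × 2543.5031 = 635.8758 kcal.
Protein = 635.8758 ÷ 4 kcal/g = 158.9689 g.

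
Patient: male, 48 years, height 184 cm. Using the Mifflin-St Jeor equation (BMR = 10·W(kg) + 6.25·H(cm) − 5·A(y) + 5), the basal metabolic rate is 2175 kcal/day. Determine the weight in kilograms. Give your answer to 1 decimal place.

2175 = 10·W + 6.25(184) − 5(48) + 5
10·W = 2175 − 915 = 1260, so W = 126 kg.

126.0 kg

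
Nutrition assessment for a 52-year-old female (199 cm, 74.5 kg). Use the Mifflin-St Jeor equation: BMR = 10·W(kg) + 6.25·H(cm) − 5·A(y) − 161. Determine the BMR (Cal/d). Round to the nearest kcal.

Mifflin-St Jeor (female): BMR = 10(74.5) + 6.25(199) − 5(52) − 161 = 745 + 1243.75 − 260 − 161 = 1567.75 kcal/day.

1568 Cal/d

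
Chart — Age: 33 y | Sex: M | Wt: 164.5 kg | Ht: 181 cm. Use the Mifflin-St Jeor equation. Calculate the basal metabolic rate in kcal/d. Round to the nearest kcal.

Mifflin-St Jeor (male): BMR = 10(164.5) + 6.25(181) − 5(33) + 5 = 1645 + 1131.25 − 165 + 5 = 2616.25 kcal/day.

2616 kcal/d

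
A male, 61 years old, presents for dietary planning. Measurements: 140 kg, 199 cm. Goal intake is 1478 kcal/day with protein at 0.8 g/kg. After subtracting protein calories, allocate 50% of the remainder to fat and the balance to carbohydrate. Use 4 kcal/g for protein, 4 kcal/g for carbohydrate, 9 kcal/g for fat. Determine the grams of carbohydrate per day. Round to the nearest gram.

Protein = 0.8 × 140 = 112 g → 112 × 4 = 448 kcal.
Non-protein calories = 1478 − 448 = 1030 kcal.
Fat: 50% × 1030 = 515 kcal; carbohydrate: 515 kcal.
Carbohydrate: 515 kcal ÷ 4 kcal/g = 128.75 g.

129 g/day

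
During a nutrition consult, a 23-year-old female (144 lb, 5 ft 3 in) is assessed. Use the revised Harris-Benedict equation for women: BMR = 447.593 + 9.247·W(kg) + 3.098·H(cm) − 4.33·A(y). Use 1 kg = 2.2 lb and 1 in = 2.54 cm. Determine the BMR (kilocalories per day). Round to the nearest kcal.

Convert to metric: weight = 144 ÷ 2.2 = 65.4545 kg; height = (5×12 + 3) × 2.54 = 63 × 2.54 = 160.02 cm.
Harris-Benedict: BMR = 447.593 + 9.247(65.4545) + 3.098(160.02) − 4.33(23) = 1449.0031 kcal/day.

1449 kilocalories per day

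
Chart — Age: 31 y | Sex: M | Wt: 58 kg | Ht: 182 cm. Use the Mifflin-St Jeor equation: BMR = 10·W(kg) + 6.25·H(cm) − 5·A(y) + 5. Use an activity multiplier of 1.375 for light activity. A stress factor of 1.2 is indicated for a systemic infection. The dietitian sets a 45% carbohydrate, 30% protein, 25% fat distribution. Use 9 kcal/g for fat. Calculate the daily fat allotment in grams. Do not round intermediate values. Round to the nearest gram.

Mifflin-St Jeor (male): BMR = 10(58) + 6.25(182) − 5(31) + 5 = 580 + 1137.5 − 155 + 5 = 1567.5 kcal/day.
TEE = 1567.5 × 1.375 = 2155.3125 kcal/day.
With stress factor 1.2: 2155.3125 × 1.2 = 2586.375 kcal/day.
Fat energy = 25% × 2586.375 = 646.5938 kcal.
Fat = 646.5938 ÷ 9 kcal/g = 71.8438 g.

72 g/day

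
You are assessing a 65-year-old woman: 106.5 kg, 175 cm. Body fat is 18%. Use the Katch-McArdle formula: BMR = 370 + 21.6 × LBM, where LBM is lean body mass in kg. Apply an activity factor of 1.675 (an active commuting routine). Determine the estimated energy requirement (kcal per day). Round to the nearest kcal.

3779 kcal per day

LBM = 106.5 × (1 − 0.18) = 87.33 kg. Katch-McArdle: BMR = 370 + 21.6 × 87.33 = 2256.328 kcal/day.
TEE = BMR × activity factor = 2256.328 × 1.675 = 3779.3494 kcal/day.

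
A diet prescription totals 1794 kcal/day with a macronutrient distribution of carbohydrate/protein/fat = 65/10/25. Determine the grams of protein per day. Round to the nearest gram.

Protein energy = 10% × 1794 = 179.4 kcal.
At 4 kcal/g: 179.4 ÷ 4 = 44.85 g.

45 g/day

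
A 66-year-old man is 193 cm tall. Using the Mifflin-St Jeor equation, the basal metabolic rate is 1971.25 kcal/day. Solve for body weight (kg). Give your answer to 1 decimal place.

1971.25 = 10·W + 6.25(193) − 5(66) + 5
10·W = 1971.25 − 881.25 = 1090, so W = 109 kg.

109.0 kg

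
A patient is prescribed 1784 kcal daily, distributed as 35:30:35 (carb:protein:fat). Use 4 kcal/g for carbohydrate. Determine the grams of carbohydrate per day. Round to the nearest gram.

156 g/day

Carbohydrate energy = 35% × 1784 = 624.4 kcal.
At 4 kcal/g: 624.4 ÷ 4 = 156.1 g.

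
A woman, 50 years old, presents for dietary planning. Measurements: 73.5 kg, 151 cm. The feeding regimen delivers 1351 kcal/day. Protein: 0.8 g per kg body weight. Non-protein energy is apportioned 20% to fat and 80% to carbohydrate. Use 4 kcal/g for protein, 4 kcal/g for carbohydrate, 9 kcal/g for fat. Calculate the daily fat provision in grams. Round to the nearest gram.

Protein = 0.8 × 73.5 = 58.8 g → 58.8 × 4 = 235.2 kcal.
Non-protein calories = 1351 − 235.2 = 1115.8 kcal.
Fat: 20% × 1115.8 = 223.16 kcal; carbohydrate: 892.64 kcal.
Fat: 223.16 kcal ÷ 9 kcal/g = 24.7956 g.

25 g/day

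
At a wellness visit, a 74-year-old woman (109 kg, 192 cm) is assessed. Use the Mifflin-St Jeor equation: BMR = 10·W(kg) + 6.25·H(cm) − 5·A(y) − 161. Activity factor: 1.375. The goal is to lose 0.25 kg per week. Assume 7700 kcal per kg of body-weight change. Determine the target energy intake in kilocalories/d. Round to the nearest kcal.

2144 kilocalories/d

Mifflin-St Jeor (female): BMR = 10(109) + 6.25(192) − 5(74) − 161 = 1090 + 1200 − 370 − 161 = 1759 kcal/day.
TEE = 1759 × 1.375 = 2418.625 kcal/day.
Required daily deficit = 0.25 × 7700 ÷ 7 = 275 kcal/day.
Target intake = 2418.625 − 275 = 2143.625 kcal/day.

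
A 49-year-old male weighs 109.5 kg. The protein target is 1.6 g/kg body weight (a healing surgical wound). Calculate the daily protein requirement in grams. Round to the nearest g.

175 g/day

Protein = 1.6 g/kg × 109.5 kg = 175.2 g/day.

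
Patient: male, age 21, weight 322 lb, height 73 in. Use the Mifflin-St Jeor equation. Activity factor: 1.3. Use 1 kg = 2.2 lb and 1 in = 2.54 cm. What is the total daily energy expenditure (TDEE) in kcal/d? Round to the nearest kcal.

3279 kcal/d

Convert to metric: weight = 322 ÷ 2.2 = 146.3636 kg; height = 73 × 2.54 = 185.42 cm.
Mifflin-St Jeor (male): BMR = 10(146.3636) + 6.25(185.42) − 5(21) + 5 = 1463.6364 + 1158.875 − 105 + 5 = 2522.5114 kcal/day.
TEE = BMR × activity factor = 2522.5114 × 1.3 = 3279.2648 kcal/day.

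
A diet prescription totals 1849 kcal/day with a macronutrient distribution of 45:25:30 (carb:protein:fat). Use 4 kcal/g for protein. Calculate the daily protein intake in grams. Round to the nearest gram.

Protein energy = 25% × 1849 = 462.25 kcal.
At 4 kcal/g: 462.25 ÷ 4 = 115.5625 g.

116 g/day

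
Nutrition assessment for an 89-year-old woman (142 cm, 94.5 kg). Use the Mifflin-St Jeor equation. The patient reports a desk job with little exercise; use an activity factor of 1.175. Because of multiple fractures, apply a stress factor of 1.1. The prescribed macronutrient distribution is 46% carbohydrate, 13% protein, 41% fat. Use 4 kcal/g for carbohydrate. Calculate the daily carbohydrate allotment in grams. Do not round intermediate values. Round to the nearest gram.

182 g/day

Mifflin-St Jeor (female): BMR = 10(94.5) + 6.25(142) − 5(89) − 161 = 945 + 887.5 − 445 − 161 = 1226.5 kcal/day.
TEE = 1226.5 × 1.175 = 1441.1375 kcal/day.
With stress factor 1.1: 1441.1375 × 1.1 = 1585.2513 kcal/day.
Carbohydrate energy = 46% × 1585.2513 = 729.2156 kcal.
Carbohydrate = 729.2156 ÷ 4 kcal/g = 182.3039 g.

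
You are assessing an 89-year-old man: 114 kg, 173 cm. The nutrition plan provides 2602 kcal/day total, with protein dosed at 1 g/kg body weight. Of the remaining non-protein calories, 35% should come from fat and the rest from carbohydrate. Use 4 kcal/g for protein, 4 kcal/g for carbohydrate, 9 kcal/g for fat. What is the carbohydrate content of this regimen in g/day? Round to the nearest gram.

349 g/day

Protein = 1 × 114 = 114 g → 114 × 4 = 456 kcal.
Non-protein calories = 2602 − 456 = 2146 kcal.
Fat: 35% × 2146 = 751.1 kcal; carbohydrate: 1394.9 kcal.
Carbohydrate: 1394.9 kcal ÷ 4 kcal/g = 348.725 g.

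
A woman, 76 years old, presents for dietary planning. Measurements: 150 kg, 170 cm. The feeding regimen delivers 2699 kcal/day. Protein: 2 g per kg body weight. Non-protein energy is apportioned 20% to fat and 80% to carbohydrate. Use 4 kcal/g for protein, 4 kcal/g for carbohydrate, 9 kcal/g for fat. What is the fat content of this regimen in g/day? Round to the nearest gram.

Protein = 2 × 150 = 300 g → 300 × 4 = 1200 kcal.
Non-protein calories = 2699 − 1200 = 1499 kcal.
Fat: 20% × 1499 = 299.8 kcal; carbohydrate: 1199.2 kcal.
Fat: 299.8 kcal ÷ 9 kcal/g = 33.3111 g.

33 g/day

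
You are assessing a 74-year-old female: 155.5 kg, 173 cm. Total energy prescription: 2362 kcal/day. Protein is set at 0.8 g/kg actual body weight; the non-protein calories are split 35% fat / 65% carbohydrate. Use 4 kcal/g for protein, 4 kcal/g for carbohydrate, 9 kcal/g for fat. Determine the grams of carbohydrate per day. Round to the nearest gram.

Protein = 0.8 × 155.5 = 124.4 g → 124.4 × 4 = 497.6 kcal.
Non-protein calories = 2362 − 497.6 = 1864.4 kcal.
Fat: 35% × 1864.4 = 652.54 kcal; carbohydrate: 1211.86 kcal.
Carbohydrate: 1211.86 kcal ÷ 4 kcal/g = 302.965 g.

303 g/day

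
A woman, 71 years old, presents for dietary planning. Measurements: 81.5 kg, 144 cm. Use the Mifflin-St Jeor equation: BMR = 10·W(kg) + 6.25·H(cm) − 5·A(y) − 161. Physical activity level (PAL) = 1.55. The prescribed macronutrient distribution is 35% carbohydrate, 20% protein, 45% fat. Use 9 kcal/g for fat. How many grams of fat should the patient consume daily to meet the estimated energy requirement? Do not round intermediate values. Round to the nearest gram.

Mifflin-St Jeor (female): BMR = 10(81.5) + 6.25(144) − 5(71) − 161 = 815 + 900 − 355 − 161 = 1199 kcal/day.
TEE = 1199 × 1.55 = 1858.45 kcal/day.
Fat energy = 45% × 1858.45 = 836.3025 kcal.
Fat = 836.3025 ÷ 9 kcal/g = 92.9225 g.

93 g/day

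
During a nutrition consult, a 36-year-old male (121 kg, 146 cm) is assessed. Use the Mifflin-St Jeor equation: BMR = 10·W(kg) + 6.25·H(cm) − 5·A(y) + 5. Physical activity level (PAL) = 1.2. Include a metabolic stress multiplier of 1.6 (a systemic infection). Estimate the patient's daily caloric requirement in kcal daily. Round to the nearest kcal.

3739 kcal daily

Mifflin-St Jeor (male): BMR = 10(121) + 6.25(146) − 5(36) + 5 = 1210 + 912.5 − 180 + 5 = 1947.5 kcal/day.
TEE = BMR × activity factor = 1947.5 × 1.2 = 2337 kcal/day.
Apply stress factor: 2337 × 1.6 = 3739.2 kcal/day.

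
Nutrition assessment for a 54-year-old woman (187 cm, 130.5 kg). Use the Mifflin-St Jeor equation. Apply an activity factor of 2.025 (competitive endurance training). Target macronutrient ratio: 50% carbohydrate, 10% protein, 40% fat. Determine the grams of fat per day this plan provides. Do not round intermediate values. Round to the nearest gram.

184 g/day

Mifflin-St Jeor (female): BMR = 10(130.5) + 6.25(187) − 5(54) − 161 = 1305 + 1168.75 − 270 − 161 = 2042.75 kcal/day.
TEE = 2042.75 × 2.025 = 4136.5688 kcal/day.
Fat energy = 40% × 4136.5688 = 1654.6275 kcal.
Fat = 1654.6275 ÷ 9 kcal/g = 183.8475 g.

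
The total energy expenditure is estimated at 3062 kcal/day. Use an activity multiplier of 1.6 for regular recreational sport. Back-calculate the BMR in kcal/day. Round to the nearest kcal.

BMR = TEE ÷ activity factor = 3062 ÷ 1.6 = 1913.75 kcal/day.

1914 kcal/day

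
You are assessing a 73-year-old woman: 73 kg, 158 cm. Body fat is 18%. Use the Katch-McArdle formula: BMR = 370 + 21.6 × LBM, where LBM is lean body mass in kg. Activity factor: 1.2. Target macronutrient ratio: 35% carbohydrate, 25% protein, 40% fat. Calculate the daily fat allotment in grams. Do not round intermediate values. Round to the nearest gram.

89 g/day

LBM = 73 × (1 − 0.18) = 59.86 kg. Katch-McArdle: BMR = 370 + 21.6 × 59.86 = 1662.976 kcal/day.
TEE = 1662.976 × 1.2 = 1995.5712 kcal/day.
Fat energy = 40% × 1995.5712 = 798.2285 kcal.
Fat = 798.2285 ÷ 9 kcal/g = 88.6921 g.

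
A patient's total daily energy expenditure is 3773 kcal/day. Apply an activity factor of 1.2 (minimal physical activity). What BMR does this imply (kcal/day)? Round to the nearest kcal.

3144 kcal/day

BMR = TEE ÷ activity factor = 3773 ÷ 1.2 = 3144.1667 kcal/day.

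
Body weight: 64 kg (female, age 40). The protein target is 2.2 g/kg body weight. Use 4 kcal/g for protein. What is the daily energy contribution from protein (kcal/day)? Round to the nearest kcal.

Protein = 2.2 g/kg × 64 kg = 140.8 g/day.
Protein energy = 140.8 g × 4 kcal/g = 563.2 kcal/day.

563 kcal/day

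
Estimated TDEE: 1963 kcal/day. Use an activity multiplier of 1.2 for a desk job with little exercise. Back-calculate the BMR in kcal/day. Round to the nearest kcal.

BMR = TEE ÷ activity factor = 1963 ÷ 1.2 = 1635.8333 kcal/day.

1636 kcal/day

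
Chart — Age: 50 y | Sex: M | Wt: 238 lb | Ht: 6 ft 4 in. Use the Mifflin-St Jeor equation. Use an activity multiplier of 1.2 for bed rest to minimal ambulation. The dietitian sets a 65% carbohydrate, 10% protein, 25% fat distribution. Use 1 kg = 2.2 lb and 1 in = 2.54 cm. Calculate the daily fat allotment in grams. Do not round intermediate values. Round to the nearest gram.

Convert to metric: weight = 238 ÷ 2.2 = 108.1818 kg; height = (6×12 + 4) × 2.54 = 76 × 2.54 = 193.04 cm.
Mifflin-St Jeor (male): BMR = 10(108.1818) + 6.25(193.04) − 5(50) + 5 = 1081.8182 + 1206.5 − 250 + 5 = 2043.3182 kcal/day.
TEE = 2043.3182 × 1.2 = 2451.9818 kcal/day.
Fat energy = 25% × 2451.9818 = 612.9955 kcal.
Fat = 612.9955 ÷ 9 kcal/g = 68.1106 g.

68 g/day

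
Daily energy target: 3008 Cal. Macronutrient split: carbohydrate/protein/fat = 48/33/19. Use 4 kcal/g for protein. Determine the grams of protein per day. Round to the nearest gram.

248 g/day

Protein energy = 33% × 3008 = 992.64 kcal.
At 4 kcal/g: 992.64 ÷ 4 = 248.16 g.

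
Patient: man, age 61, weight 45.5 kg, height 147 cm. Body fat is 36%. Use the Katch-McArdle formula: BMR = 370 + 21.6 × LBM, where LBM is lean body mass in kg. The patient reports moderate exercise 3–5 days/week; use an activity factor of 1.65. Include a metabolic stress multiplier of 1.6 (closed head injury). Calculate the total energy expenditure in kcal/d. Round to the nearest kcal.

2637 kcal/d

LBM = 45.5 × (1 − 0.36) = 29.12 kg. Katch-McArdle: BMR = 370 + 21.6 × 29.12 = 998.992 kcal/day.
TEE = BMR × activity factor = 998.992 × 1.65 = 1648.3368 kcal/day.
Apply stress factor: 1648.3368 × 1.6 = 2637.3389 kcal/day.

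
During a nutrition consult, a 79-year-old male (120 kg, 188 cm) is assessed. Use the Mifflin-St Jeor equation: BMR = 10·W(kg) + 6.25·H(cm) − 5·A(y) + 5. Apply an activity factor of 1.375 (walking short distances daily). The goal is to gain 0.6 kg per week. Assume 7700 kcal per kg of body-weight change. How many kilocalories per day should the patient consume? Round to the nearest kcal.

Mifflin-St Jeor (male): BMR = 10(120) + 6.25(188) − 5(79) + 5 = 1200 + 1175 − 395 + 5 = 1985 kcal/day.
TEE = 1985 × 1.375 = 2729.375 kcal/day.
Required daily surplus = 0.6 × 7700 ÷ 7 = 660 kcal/day.
Target intake = 2729.375 + 660 = 3389.375 kcal/day.

3389 kilocalories per day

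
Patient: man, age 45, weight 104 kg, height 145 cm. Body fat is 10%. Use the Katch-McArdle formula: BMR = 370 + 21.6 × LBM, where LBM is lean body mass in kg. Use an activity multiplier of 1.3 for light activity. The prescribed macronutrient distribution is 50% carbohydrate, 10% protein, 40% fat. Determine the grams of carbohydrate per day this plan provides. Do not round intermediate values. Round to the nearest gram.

LBM = 104 × (1 − 0.1) = 93.6 kg. Katch-McArdle: BMR = 370 + 21.6 × 93.6 = 2391.76 kcal/day.
TEE = 2391.76 × 1.3 = 3109.288 kcal/day.
Carbohydrate energy = 50% × 3109.288 = 1554.644 kcal.
Carbohydrate = 1554.644 ÷ 4 kcal/g = 388.661 g.

389 g/day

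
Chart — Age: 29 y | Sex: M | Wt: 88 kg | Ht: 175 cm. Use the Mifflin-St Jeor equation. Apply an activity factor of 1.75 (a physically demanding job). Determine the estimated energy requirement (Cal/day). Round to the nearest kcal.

Mifflin-St Jeor (male): BMR = 10(88) + 6.25(175) − 5(29) + 5 = 880 + 1093.75 − 145 + 5 = 1833.75 kcal/day.
TEE = BMR × activity factor = 1833.75 × 1.75 = 3209.0625 kcal/day.

3209 Cal/day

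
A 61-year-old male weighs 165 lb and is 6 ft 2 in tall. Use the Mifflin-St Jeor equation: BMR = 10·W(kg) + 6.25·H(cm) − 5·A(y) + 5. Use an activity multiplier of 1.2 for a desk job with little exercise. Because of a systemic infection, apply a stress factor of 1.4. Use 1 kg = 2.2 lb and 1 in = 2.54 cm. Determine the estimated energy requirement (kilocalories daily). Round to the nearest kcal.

Convert to metric: weight = 165 ÷ 2.2 = 75 kg; height = (6×12 + 2) × 2.54 = 74 × 2.54 = 187.96 cm.
Mifflin-St Jeor (male): BMR = 10(75) + 6.25(187.96) − 5(61) + 5 = 750 + 1174.75 − 305 + 5 = 1624.75 kcal/day.
TEE = BMR × activity factor = 1624.75 × 1.2 = 1949.7 kcal/day.
Apply stress factor: 1949.7 × 1.4 = 2729.58 kcal/day.

2730 kilocalories daily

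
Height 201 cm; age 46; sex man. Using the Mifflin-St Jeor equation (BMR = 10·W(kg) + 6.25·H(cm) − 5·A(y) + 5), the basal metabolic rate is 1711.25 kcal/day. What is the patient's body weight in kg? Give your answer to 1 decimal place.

1711.25 = 10·W + 6.25(201) − 5(46) + 5
10·W = 1711.25 − 1031.25 = 680, so W = 68 kg.

68.0 kg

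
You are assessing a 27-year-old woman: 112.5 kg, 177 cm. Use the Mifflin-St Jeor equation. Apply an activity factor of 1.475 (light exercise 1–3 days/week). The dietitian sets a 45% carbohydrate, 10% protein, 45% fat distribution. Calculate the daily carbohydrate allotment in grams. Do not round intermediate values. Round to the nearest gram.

Mifflin-St Jeor (female): BMR = 10(112.5) + 6.25(177) − 5(27) − 161 = 1125 + 1106.25 − 135 − 161 = 1935.25 kcal/day.
TEE = 1935.25 × 1.475 = 2854.4938 kcal/day.
Carbohydrate energy = 45% × 2854.4938 = 1284.5222 kcal.
Carbohydrate = 1284.5222 ÷ 4 kcal/g = 321.1305 g.

321 g/day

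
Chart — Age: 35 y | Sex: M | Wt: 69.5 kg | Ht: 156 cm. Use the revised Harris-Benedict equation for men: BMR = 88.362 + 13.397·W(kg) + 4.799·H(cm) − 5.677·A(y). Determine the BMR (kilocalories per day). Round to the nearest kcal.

Harris-Benedict: BMR = 88.362 + 13.397(69.5) + 4.799(156) − 5.677(35) = 1569.4025 kcal/day.

1569 kilocalories per day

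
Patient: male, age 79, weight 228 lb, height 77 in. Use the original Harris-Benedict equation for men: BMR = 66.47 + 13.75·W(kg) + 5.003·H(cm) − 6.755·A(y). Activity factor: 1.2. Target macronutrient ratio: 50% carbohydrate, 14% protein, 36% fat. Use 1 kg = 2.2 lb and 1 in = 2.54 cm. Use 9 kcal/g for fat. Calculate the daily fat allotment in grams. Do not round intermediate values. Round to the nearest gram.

93 g/day

Convert to metric: weight = 228 ÷ 2.2 = 103.6364 kg; height = 77 × 2.54 = 195.58 cm.
Harris-Benedict: BMR = 66.47 + 13.75(103.6364) + 5.003(195.58) − 6.755(79) = 1936.3117 kcal/day.
TEE = 1936.3117 × 1.2 = 2323.5741 kcal/day.
Fat energy = 36% × 2323.5741 = 836.4867 kcal.
Fat = 836.4867 ÷ 9 kcal/g = 92.943 g.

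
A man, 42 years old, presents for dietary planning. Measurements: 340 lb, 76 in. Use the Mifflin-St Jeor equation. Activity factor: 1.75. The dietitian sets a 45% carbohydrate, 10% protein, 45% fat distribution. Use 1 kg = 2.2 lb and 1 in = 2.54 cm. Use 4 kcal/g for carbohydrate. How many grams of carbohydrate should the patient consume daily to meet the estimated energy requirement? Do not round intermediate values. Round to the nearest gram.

501 g/day

Convert to metric: weight = 340 ÷ 2.2 = 154.5455 kg; height = 76 × 2.54 = 193.04 cm.
Mifflin-St Jeor (male): BMR = 10(154.5455) + 6.25(193.04) − 5(42) + 5 = 1545.4545 + 1206.5 − 210 + 5 = 2546.9545 kcal/day.
TEE = 2546.9545 × 1.75 = 4457.1705 kcal/day.
Carbohydrate energy = 45% × 4457.1705 = 2005.7267 kcal.
Carbohydrate = 2005.7267 ÷ 4 kcal/g = 501.4317 g.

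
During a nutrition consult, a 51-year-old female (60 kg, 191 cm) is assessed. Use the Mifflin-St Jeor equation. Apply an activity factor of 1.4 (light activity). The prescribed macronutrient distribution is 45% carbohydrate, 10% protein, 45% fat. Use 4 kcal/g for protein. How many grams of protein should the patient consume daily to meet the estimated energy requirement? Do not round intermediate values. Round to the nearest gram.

Mifflin-St Jeor (female): BMR = 10(60) + 6.25(191) − 5(51) − 161 = 600 + 1193.75 − 255 − 161 = 1377.75 kcal/day.
TEE = 1377.75 × 1.4 = 1928.85 kcal/day.
Protein energy = 10% × 1928.85 = 192.885 kcal.
Protein = 192.885 ÷ 4 kcal/g = 48.2213 g.

48 g/day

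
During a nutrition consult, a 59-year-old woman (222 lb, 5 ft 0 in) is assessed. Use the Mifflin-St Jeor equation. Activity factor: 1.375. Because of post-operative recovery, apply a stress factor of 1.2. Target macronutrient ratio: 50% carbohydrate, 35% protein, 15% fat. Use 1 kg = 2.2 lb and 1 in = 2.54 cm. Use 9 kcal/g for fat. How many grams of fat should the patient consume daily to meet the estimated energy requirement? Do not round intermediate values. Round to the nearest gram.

41 g/day

Convert to metric: weight = 222 ÷ 2.2 = 100.9091 kg; height = (5×12 + 0) × 2.54 = 60 × 2.54 = 152.4 cm.
Mifflin-St Jeor (female): BMR = 10(100.9091) + 6.25(152.4) − 5(59) − 161 = 1009.0909 + 952.5 − 295 − 161 = 1505.5909 kcal/day.
TEE = 1505.5909 × 1.375 = 2070.1875 kcal/day.
With stress factor 1.2: 2070.1875 × 1.2 = 2484.225 kcal/day.
Fat energy = 15% × 2484.225 = 372.6338 kcal.
Fat = 372.6338 ÷ 9 kcal/g = 41.4038 g.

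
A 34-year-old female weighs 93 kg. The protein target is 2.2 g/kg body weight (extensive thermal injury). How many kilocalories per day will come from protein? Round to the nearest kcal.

818 kcal/day

Protein = 2.2 g/kg × 93 kg = 204.6 g/day.
Protein energy = 204.6 g × 4 kcal/g = 818.4 kcal/day.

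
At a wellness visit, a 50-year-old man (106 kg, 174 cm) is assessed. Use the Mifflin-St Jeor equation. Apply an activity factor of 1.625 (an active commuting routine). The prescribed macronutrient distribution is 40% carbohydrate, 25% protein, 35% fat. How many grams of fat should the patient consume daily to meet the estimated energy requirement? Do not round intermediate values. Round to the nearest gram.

Mifflin-St Jeor (male): BMR = 10(106) + 6.25(174) − 5(50) + 5 = 1060 + 1087.5 − 250 + 5 = 1902.5 kcal/day.
TEE = 1902.5 × 1.625 = 3091.5625 kcal/day.
Fat energy = 35% × 3091.5625 = 1082.0469 kcal.
Fat = 1082.0469 ÷ 9 kcal/g = 120.2274 g.

120 g/day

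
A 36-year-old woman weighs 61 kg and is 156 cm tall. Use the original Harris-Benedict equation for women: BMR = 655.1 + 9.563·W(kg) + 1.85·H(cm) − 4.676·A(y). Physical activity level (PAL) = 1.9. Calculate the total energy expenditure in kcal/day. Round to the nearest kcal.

Harris-Benedict: BMR = 655.1 + 9.563(61) + 1.85(156) − 4.676(36) = 1358.707 kcal/day.
TEE = BMR × activity factor = 1358.707 × 1.9 = 2581.5433 kcal/day.

2582 kcal/day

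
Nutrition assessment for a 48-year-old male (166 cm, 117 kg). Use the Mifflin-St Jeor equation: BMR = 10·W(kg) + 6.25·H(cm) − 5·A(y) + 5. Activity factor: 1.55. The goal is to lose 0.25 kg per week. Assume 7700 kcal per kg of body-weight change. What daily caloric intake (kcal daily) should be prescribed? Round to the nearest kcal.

2782 kcal daily

Mifflin-St Jeor (male): BMR = 10(117) + 6.25(166) − 5(48) + 5 = 1170 + 1037.5 − 240 + 5 = 1972.5 kcal/day.
TEE = 1972.5 × 1.55 = 3057.375 kcal/day.
Required daily deficit = 0.25 × 7700 ÷ 7 = 275 kcal/day.
Target intake = 3057.375 − 275 = 2782.375 kcal/day.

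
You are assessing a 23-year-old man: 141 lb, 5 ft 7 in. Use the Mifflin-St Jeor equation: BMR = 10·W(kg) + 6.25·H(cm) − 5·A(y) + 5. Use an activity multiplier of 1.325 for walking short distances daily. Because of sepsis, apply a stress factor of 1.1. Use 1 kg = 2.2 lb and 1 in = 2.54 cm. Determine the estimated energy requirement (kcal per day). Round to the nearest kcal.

2324 kcal per day

Convert to metric: weight = 141 ÷ 2.2 = 64.0909 kg; height = (5×12 + 7) × 2.54 = 67 × 2.54 = 170.18 cm.
Mifflin-St Jeor (male): BMR = 10(64.0909) + 6.25(170.18) − 5(23) + 5 = 640.9091 + 1063.625 − 115 + 5 = 1594.5341 kcal/day.
TEE = BMR × activity factor = 1594.5341 × 1.325 = 2112.7577 kcal/day.
Apply stress factor: 2112.7577 × 1.1 = 2324.0334 kcal/day.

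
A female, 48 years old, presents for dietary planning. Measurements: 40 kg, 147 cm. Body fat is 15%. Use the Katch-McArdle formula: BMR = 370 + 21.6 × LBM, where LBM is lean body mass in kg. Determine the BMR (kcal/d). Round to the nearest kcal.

1104 kcal/d

LBM = 40 × (1 − 0.15) = 34 kg. Katch-McArdle: BMR = 370 + 21.6 × 34 = 1104.4 kcal/day.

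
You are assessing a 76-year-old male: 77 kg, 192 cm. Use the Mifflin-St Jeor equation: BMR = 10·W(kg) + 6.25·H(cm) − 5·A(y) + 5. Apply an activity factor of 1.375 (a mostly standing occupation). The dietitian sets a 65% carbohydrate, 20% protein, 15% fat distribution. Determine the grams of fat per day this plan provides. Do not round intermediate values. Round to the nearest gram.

37 g/day

Mifflin-St Jeor (male): BMR = 10(77) + 6.25(192) − 5(76) + 5 = 770 + 1200 − 380 + 5 = 1595 kcal/day.
TEE = 1595 × 1.375 = 2193.125 kcal/day.
Fat energy = 15% × 2193.125 = 328.9688 kcal.
Fat = 328.9688 ÷ 9 kcal/g = 36.5521 g.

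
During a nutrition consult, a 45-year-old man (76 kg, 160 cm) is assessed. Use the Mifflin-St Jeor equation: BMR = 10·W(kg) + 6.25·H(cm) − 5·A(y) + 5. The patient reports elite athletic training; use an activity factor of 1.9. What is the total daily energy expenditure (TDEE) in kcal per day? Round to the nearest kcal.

2926 kcal per day

Mifflin-St Jeor (male): BMR = 10(76) + 6.25(160) − 5(45) + 5 = 760 + 1000 − 225 + 5 = 1540 kcal/day.
TEE = BMR × activity factor = 1540 × 1.9 = 2926 kcal/day.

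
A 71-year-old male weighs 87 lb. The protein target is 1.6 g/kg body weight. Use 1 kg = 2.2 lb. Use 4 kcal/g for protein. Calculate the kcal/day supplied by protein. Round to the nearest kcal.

Weight in kg = 87 ÷ 2.2 = 39.5455 kg.
Protein = 1.6 g/kg × 39.5455 kg = 63.2727 g/day.
Protein energy = 63.2727 g × 4 kcal/g = 253.0909 kcal/day.

253 kcal/day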